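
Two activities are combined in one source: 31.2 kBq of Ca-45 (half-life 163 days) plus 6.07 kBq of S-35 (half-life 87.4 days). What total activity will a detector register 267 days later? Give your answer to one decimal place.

Ca-45: 31.2 × (1/2)^(267/163) = 31.2 × (1/2)^1.638 ≈ 10.024 kBq.
S-35: 6.07 × (1/2)^(267/87.4) = 6.07 × (1/2)^3.0549 ≈ 0.73041 kBq.
Total = 10.024 + 0.73041 ≈ 10.755 kBq.

10.8 kBq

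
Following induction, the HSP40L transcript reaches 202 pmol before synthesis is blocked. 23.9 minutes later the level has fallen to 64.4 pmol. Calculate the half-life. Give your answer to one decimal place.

A/A₀ = 64.4/202 ≈ 0.31881.
n = log₂(3.1366) ≈ 1.6492 half-lives elapsed in 23.9 minutes.
t½ = 23.9/1.6492 ≈ 14.492 minutes.

14.5 minutes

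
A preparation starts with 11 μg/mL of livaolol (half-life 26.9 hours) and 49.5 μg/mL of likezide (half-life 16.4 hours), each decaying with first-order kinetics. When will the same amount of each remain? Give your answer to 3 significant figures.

Set 11·(1/2)^(t/26.9) = 49.5·(1/2)^(t/16.4).
Taking log₂: log₂(11/49.5) = t·(1/26.9 − 1/16.4).
log₂(0.22222) = -2.1699; 1/26.9 − 1/16.4 = -0.023801.
t = -2.1699 / -0.023801 ≈ 91.17 hours.

91.2 hours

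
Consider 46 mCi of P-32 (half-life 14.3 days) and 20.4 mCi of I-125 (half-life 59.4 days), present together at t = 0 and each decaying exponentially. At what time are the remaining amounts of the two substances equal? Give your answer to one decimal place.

Set 46·(1/2)^(t/14.3) = 20.4·(1/2)^(t/59.4).
Taking log₂: log₂(46/20.4) = t·(1/14.3 − 1/59.4).
log₂(2.2549) = 1.1731; 1/14.3 − 1/59.4 = 0.053095.
t = 1.1731 / 0.053095 ≈ 22.094 days.

22.1 days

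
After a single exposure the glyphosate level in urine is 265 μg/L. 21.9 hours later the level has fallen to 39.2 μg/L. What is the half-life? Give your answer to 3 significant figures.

A/A₀ = 39.2/265 ≈ 0.14792.
n = log₂(6.7602) ≈ 2.7571 half-lives elapsed in 21.9 hours.
t½ = 21.9/2.7571 ≈ 7.9432 hours.

7.94 hours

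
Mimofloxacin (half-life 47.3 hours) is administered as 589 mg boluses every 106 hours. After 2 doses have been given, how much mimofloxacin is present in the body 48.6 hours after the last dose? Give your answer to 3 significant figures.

The 2 doses were given 154.6, 48.6 hours ago.
Total = 589·(1/2)^(154.6/47.3) + 589·(1/2)^(48.6/47.3)
      = 61.122 + 288.94 ≈ 350.06 mg.

350 mg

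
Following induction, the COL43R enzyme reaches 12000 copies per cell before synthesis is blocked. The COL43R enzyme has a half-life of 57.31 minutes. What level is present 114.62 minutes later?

Elapsed time is 2 half-lives (114.62/57.31).
Each half-life halves the amount: 12000 × (1/2)^2 = 12000/4 = 3000 copies per cell.

3000 copies per cell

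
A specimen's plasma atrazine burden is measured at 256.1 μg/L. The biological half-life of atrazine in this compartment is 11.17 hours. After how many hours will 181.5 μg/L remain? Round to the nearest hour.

6 hours

Fraction remaining = 181.5/256.1 ≈ 0.70871.
n = log₂(256.1/181.5) = ln(1.411)/ln 2 ≈ 0.49674 half-lives.
t = n × t½ = 0.49674 × 11.17 ≈ 5.5486 hours.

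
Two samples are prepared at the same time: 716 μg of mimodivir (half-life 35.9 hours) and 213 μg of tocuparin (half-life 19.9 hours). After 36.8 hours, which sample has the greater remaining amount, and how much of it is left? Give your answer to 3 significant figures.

mimodivir, 352 μg

mimodivir: 716 × (1/2)^1.0251 ≈ 351.83 μg.
tocuparin: 213 × (1/2)^1.8492 ≈ 59.115 μg.
Mimodivir has more remaining, at ≈ 351.83 μg.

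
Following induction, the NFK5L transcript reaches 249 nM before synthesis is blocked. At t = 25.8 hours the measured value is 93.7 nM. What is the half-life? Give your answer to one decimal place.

A/A₀ = 93.7/249 ≈ 0.37631.
n = log₂(2.6574) ≈ 1.41 half-lives elapsed in 25.8 hours.
t½ = 25.8/1.41 ≈ 18.298 hours.

18.3 hours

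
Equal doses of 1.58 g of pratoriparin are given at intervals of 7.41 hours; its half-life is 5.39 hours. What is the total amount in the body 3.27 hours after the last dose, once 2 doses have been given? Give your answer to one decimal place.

1.4 g

The 2 doses were given 10.68, 3.27 hours ago.
Total = 1.58·(1/2)^(10.68/5.39) + 1.58·(1/2)^(3.27/5.39)
      = 0.40011 + 1.0376 ≈ 1.4377 g.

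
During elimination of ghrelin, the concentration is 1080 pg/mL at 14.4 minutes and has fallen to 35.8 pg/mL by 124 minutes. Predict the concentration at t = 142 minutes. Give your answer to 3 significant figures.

20.5 pg/mL

Over Δt = 124 − 14.4 = 109.6 minutes, the level fell by a factor of 1080/35.8 ≈ 30.168.
n = log₂(30.168) ≈ 4.9149 half-lives, so t½ = 109.6/4.9149 ≈ 22.299 minutes.
From t = 124 to t = 142: 35.8 × (1/2)^((142−124)/22.299) ≈ 20.459 pg/mL.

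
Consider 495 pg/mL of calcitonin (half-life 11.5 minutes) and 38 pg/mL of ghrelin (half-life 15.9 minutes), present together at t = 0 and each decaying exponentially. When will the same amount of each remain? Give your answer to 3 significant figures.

154 minutes

Set 495·(1/2)^(t/11.5) = 38·(1/2)^(t/15.9).
Taking log₂: log₂(495/38) = t·(1/11.5 − 1/15.9).
log₂(13.026) = 3.7034; 1/11.5 − 1/15.9 = 0.024063.
t = 3.7034 / 0.024063 ≈ 153.9 minutes.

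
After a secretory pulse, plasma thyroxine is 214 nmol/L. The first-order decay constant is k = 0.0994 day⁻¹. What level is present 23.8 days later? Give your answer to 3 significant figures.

20.1 nmol/L

t½ = ln 2 / k = 0.69315 / 0.0994 ≈ 6.9733 days.
Number of half-lives: n = 23.8/6.9733 ≈ 3.413.
Remaining = 214 × (1/2)^3.413 = 214 × 0.093882 ≈ 20.091 nmol/L.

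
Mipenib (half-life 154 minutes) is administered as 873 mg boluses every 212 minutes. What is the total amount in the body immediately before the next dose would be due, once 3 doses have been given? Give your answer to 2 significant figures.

520 mg

The 3 doses were given 636, 424, 212 minutes ago.
Total = 873·(1/2)^(636/154) + 873·(1/2)^(424/154) + 873·(1/2)^(212/154)
      = 49.865 + 129.48 + 336.21 ≈ 515.55 mg.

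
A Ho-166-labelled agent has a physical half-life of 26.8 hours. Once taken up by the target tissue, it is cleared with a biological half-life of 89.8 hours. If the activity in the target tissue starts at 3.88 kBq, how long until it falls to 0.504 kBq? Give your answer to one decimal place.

1/t_eff = 1/t_phys + 1/t_biol = 1/26.8 + 1/89.8 = 0.048449 per hour.
t_eff = 26.8 × 89.8 / (26.8 + 89.8) ≈ 20.64 hours.
n = log₂(3.88/0.504) ≈ 2.9446; t = 2.9446 × 20.64 ≈ 60.776 hours.

60.8 hours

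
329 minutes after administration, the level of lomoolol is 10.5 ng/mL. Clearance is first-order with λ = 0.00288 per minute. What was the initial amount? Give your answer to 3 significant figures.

t½ = ln 2 / λ = 0.69315 / 0.00288 ≈ 240.68 minutes.
Number of half-lives elapsed: n = 329/240.68 ≈ 1.367.
A₀ = A × 2^n = 10.5 × 2^1.367 = 10.5 × 2.5793 ≈ 27.083 ng/mL.

27.1 ng/mL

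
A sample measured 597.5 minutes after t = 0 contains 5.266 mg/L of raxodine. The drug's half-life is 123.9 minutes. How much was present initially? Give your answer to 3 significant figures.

149 mg/L

Number of half-lives elapsed: n = 597.5/123.9 ≈ 4.8224.
A₀ = A × 2^n = 5.266 × 2^4.8224 = 5.266 × 28.294 ≈ 149 mg/L.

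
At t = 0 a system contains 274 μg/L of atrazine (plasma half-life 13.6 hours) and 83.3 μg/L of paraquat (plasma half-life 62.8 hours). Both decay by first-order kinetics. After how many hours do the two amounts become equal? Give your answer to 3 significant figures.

29.8 hours

Set 274·(1/2)^(t/13.6) = 83.3·(1/2)^(t/62.8).
Taking log₂: log₂(274/83.3) = t·(1/13.6 − 1/62.8).
log₂(3.2893) = 1.7178; 1/13.6 − 1/62.8 = 0.057606.
t = 1.7178 / 0.057606 ≈ 29.82 hours.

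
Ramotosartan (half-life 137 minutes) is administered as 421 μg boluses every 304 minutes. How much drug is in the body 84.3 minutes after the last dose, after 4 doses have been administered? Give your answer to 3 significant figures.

The 4 doses were given 996.3, 692.3, 388.3, 84.3 minutes ago.
Total = 421·(1/2)^(996.3/137) + 421·(1/2)^(692.3/137) + 421·(1/2)^(388.3/137) + 421·(1/2)^(84.3/137)
      = 2.7234 + 12.679 + 59.03 + 274.82 ≈ 349.25 μg.

349 μg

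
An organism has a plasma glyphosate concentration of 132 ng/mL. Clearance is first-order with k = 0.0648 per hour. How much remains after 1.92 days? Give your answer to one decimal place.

6.7 ng/mL

t½ = ln 2 / k = 0.69315 / 0.0648 ≈ 10.697 hours.
Convert the elapsed time: 1.92 days = 46.08 hours.
Number of half-lives: n = 46.08/10.697 ≈ 4.3079.
Remaining = 132 × (1/2)^4.3079 = 132 × 0.05049 ≈ 6.6647 ng/mL.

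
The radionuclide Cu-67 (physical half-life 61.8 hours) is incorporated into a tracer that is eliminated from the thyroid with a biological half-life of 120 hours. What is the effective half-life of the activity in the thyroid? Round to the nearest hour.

41 hours

1/t_eff = 1/t_phys + 1/t_biol = 1/61.8 + 1/120 = 0.024515 per hour.
t_eff = 61.8 × 120 / (61.8 + 120) ≈ 40.792 hours.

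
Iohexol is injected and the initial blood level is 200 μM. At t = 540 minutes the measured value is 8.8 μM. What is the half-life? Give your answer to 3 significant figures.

A/A₀ = 8.8/200 ≈ 0.044.
n = log₂(22.727) ≈ 4.5064 half-lives elapsed in 540 minutes.
t½ = 540/4.5064 ≈ 119.83 minutes.

120 minutes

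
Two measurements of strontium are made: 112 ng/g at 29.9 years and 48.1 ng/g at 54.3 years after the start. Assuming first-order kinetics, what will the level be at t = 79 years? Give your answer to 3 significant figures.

20.4 ng/g

Over Δt = 54.3 − 29.9 = 24.4 years, the level fell by a factor of 112/48.1 ≈ 2.3285.
n = log₂(2.3285) ≈ 1.2194 half-lives, so t½ = 24.4/1.2194 ≈ 20.01 years.
From t = 54.3 to t = 79: 48.1 × (1/2)^((79−54.3)/20.01) ≈ 20.444 ng/g.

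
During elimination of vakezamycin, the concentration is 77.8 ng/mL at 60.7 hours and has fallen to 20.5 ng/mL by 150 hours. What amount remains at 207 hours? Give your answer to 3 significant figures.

8.75 ng/mL

Over Δt = 150 − 60.7 = 89.3 hours, the level fell by a factor of 77.8/20.5 ≈ 3.7951.
n = log₂(3.7951) ≈ 1.9241 half-lives, so t½ = 89.3/1.9241 ≈ 46.41 hours.
From t = 150 to t = 207: 20.5 × (1/2)^((207−150)/46.41) ≈ 8.7505 ng/mL.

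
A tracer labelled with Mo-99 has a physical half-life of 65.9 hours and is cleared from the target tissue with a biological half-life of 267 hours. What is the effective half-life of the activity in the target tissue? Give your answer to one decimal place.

1/t_eff = 1/t_phys + 1/t_biol = 1/65.9 + 1/267 = 0.01892 per hour.
t_eff = 65.9 × 267 / (65.9 + 267) ≈ 52.855 hours.

52.9 hours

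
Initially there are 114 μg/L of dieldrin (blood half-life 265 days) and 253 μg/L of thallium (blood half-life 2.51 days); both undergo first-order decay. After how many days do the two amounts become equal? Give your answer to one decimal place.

2.9 days

Set 114·(1/2)^(t/265) = 253·(1/2)^(t/2.51).
Taking log₂: log₂(114/253) = t·(1/265 − 1/2.51).
log₂(0.45059) = -1.1501; 1/265 − 1/2.51 = -0.39463.
t = -1.1501 / -0.39463 ≈ 2.9144 days.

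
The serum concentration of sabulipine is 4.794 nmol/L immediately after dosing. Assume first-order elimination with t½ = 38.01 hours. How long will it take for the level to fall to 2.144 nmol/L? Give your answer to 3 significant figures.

44.1 hours

Fraction remaining = 2.144/4.794 ≈ 0.44723.
n = log₂(4.794/2.144) = ln(2.236)/ln 2 ≈ 1.1609 half-lives.
t = n × t½ = 1.1609 × 38.01 ≈ 44.127 hours.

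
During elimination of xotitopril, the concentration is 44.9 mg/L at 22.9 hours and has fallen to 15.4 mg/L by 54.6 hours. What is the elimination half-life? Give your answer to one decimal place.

Over Δt = 54.6 − 22.9 = 31.7 hours, the level fell by a factor of 44.9/15.4 ≈ 2.9156.
n = log₂(2.9156) ≈ 1.5438 half-lives, so t½ = 31.7/1.5438 ≈ 20.534 hours.

20.5 hours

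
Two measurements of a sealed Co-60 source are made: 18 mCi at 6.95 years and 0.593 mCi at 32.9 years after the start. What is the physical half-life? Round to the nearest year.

5 years

Over Δt = 32.9 − 6.95 = 25.95 years, the level fell by a factor of 18/0.593 ≈ 30.354.
n = log₂(30.354) ≈ 4.9238 half-lives, so t½ = 25.95/4.9238 ≈ 5.2703 years.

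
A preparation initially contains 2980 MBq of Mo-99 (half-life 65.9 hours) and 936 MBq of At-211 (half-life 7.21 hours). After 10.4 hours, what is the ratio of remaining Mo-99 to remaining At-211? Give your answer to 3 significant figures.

7.76

Mo-99: 2980 × (1/2)^(10.4/65.9) = 2980 × (1/2)^0.15781 ≈ 2671.2 MBq.
At-211: 936 × (1/2)^(10.4/7.21) = 936 × (1/2)^1.4424 ≈ 344.4 MBq.
Ratio ≈ 2671.2 / 344.4 ≈ 7.7562.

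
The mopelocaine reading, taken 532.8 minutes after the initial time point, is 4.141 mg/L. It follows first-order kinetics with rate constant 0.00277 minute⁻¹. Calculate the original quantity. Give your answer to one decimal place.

t½ = ln 2 / λ = 0.69315 / 0.00277 ≈ 250.23 minutes.
Number of half-lives elapsed: n = 532.8/250.23 ≈ 2.1292.
A₀ = A × 2^n = 4.141 × 2^2.1292 = 4.141 × 4.3748 ≈ 18.116 mg/L.

18.1 mg/L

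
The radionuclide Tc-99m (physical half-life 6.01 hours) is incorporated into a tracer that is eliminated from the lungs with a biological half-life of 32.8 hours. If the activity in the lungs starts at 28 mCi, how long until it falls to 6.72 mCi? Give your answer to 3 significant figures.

10.5 hours

1/t_eff = 1/t_phys + 1/t_biol = 1/6.01 + 1/32.8 = 0.19688 per hour.
t_eff = 6.01 × 32.8 / (6.01 + 32.8) ≈ 5.0793 hours.
n = log₂(28/6.72) ≈ 2.0589; t = 2.0589 × 5.0793 ≈ 10.458 hours.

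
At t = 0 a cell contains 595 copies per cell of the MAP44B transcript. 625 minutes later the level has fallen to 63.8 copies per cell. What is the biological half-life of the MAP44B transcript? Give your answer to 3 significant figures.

A/A₀ = 63.8/595 ≈ 0.10723.
n = log₂(9.326) ≈ 3.2213 half-lives elapsed in 625 minutes.
t½ = 625/3.2213 ≈ 194.02 minutes.

194 minutes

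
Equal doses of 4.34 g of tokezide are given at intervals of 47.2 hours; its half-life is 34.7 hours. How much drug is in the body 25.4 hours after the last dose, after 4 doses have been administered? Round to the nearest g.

The 4 doses were given 167, 119.8, 72.6, 25.4 hours ago.
Total = 4.34·(1/2)^(167/34.7) + 4.34·(1/2)^(119.8/34.7) + 4.34·(1/2)^(72.6/34.7) + 4.34·(1/2)^(25.4/34.7)
      = 0.15443 + 0.39646 + 1.0178 + 2.613 ≈ 4.1817 g.

4 g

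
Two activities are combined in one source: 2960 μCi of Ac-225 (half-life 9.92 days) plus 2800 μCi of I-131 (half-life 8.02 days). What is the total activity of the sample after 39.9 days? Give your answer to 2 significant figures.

270 μCi

Ac-225: 2960 × (1/2)^(39.9/9.92) = 2960 × (1/2)^4.0222 ≈ 182.18 μCi.
I-131: 2800 × (1/2)^(39.9/8.02) = 2800 × (1/2)^4.9751 ≈ 89.026 μCi.
Total = 182.18 + 89.026 ≈ 271.2 μCi.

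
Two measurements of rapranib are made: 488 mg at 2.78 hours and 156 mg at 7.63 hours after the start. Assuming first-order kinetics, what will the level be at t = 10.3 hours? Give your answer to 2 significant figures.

83 mg

Over Δt = 7.63 − 2.78 = 4.85 hours, the level fell by a factor of 488/156 ≈ 3.1282.
n = log₂(3.1282) ≈ 1.6453 half-lives, so t½ = 4.85/1.6453 ≈ 2.9477 hours.
From t = 7.63 to t = 10.3: 156 × (1/2)^((10.3−7.63)/2.9477) ≈ 83.264 mg.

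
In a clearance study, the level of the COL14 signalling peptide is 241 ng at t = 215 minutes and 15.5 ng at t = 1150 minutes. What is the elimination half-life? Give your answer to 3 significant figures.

Over Δt = 1150 − 215 = 935 minutes, the level fell by a factor of 241/15.5 ≈ 15.548.
n = log₂(15.548) ≈ 3.9587 half-lives, so t½ = 935/3.9587 ≈ 236.19 minutes.

236 minutes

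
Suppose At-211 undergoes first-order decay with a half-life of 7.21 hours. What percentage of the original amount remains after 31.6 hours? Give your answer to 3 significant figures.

n = 31.6/7.21 ≈ 4.3828 half-lives.
Fraction remaining = (1/2)^4.3828 ≈ 0.047934, i.e. 4.7934%.

4.79%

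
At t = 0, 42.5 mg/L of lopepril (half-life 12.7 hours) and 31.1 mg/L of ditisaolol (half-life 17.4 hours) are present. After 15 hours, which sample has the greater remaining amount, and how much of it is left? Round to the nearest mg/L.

lopepril: 42.5 × (1/2)^1.1811 ≈ 18.743 mg/L.
ditisaolol: 31.1 × (1/2)^0.86207 ≈ 17.11 mg/L.
Lopepril has more remaining, at ≈ 18.743 mg/L.

lopepril, 19 mg/L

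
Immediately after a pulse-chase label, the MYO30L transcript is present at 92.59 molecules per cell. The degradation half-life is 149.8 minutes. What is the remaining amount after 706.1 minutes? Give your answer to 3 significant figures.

3.53 molecules per cell

Number of half-lives: n = 706.1/149.8 ≈ 4.7136.
Remaining = 92.59 × (1/2)^4.7136 = 92.59 × 0.038112 ≈ 3.5288 molecules per cell.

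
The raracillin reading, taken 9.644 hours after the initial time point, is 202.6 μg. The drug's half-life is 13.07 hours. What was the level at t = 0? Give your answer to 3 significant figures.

Number of half-lives elapsed: n = 9.644/13.07 ≈ 0.73787.
A₀ = A × 2^n = 202.6 × 2^0.73787 = 202.6 × 1.6677 ≈ 337.88 μg.

338 μg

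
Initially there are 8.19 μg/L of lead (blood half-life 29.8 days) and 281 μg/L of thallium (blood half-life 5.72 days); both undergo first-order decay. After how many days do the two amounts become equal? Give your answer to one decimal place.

36.1 days

Set 8.19·(1/2)^(t/29.8) = 281·(1/2)^(t/5.72).
Taking log₂: log₂(8.19/281) = t·(1/29.8 − 1/5.72).
log₂(0.029146) = -5.1006; 1/29.8 − 1/5.72 = -0.14127.
t = -5.1006 / -0.14127 ≈ 36.106 days.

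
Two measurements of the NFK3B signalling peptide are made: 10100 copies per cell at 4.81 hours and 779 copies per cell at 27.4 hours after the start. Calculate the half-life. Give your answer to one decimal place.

Over Δt = 27.4 − 4.81 = 22.59 hours, the level fell by a factor of 10100/779 ≈ 12.965.
n = log₂(12.965) ≈ 3.6966 half-lives, so t½ = 22.59/3.6966 ≈ 6.111 hours.

6.1 hours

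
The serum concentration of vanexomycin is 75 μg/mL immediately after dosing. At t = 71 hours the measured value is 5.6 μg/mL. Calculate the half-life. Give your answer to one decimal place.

19.0 hours

A/A₀ = 5.6/75 ≈ 0.074667.
n = log₂(13.393) ≈ 3.7434 half-lives elapsed in 71 hours.
t½ = 71/3.7434 ≈ 18.967 hours.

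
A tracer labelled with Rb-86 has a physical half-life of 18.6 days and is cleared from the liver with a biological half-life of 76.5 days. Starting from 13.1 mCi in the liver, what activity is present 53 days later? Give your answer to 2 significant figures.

1.1 mCi

1/t_eff = 1/t_phys + 1/t_biol = 1/18.6 + 1/76.5 = 0.066835 per day.
t_eff = 18.6 × 76.5 / (18.6 + 76.5) ≈ 14.962 days.
Remaining = 13.1 × (1/2)^(53/14.962) = 13.1 × (1/2)^3.5423 ≈ 1.1245 mCi.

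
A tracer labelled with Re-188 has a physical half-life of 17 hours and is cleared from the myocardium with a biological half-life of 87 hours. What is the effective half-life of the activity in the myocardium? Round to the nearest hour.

14 hours

1/t_eff = 1/t_phys + 1/t_biol = 1/17 + 1/87 = 0.070318 per hour.
t_eff = 17 × 87 / (17 + 87) ≈ 14.221 hours.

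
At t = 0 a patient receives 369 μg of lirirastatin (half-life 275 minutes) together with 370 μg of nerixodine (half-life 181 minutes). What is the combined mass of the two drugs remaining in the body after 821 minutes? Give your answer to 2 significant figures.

lirirastatin: 369 × (1/2)^(821/275) = 369 × (1/2)^2.9855 ≈ 46.592 μg.
nerixodine: 370 × (1/2)^(821/181) = 370 × (1/2)^4.5359 ≈ 15.95 μg.
Total = 46.592 + 15.95 ≈ 62.542 μg.

63 μg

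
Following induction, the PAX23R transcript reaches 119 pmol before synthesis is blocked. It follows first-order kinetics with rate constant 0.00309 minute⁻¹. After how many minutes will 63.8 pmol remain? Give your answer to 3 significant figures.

202 minutes

t½ = ln 2 / λ = 0.69315 / 0.00309 ≈ 224.32 minutes.
Fraction remaining = 63.8/119 ≈ 0.53613.
n = log₂(119/63.8) = ln(1.8652)/ln 2 ≈ 0.89933 half-lives.
t = n × t½ = 0.89933 × 224.32 ≈ 201.74 minutes.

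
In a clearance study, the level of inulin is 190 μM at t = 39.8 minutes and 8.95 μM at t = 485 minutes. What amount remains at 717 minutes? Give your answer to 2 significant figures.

1.8 μM

Over Δt = 485 − 39.8 = 445.2 minutes, the level fell by a factor of 190/8.95 ≈ 21.229.
n = log₂(21.229) ≈ 4.408 half-lives, so t½ = 445.2/4.408 ≈ 101 minutes.
From t = 485 to t = 717: 8.95 × (1/2)^((717−485)/101) ≈ 1.8211 μM.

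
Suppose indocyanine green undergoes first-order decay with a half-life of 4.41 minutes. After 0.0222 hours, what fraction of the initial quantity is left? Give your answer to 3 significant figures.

0.811

0.0222 hours = 1.332 minutes.
n = 1.332/4.41 ≈ 0.30204 half-lives.
Fraction remaining = (1/2)^0.30204 ≈ 0.8111.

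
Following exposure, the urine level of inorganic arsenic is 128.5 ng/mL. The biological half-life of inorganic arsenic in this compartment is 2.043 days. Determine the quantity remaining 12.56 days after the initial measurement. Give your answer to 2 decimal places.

Number of half-lives: n = 12.56/2.043 ≈ 6.1478.
Remaining = 128.5 × (1/2)^6.1478 = 128.5 × 0.014103 ≈ 1.8123 ng/mL.

1.81 ng/mL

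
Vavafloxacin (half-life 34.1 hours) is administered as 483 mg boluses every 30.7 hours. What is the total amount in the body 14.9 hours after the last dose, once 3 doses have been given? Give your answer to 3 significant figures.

The 3 doses were given 76.3, 45.6, 14.9 hours ago.
Total = 483·(1/2)^(76.3/34.1) + 483·(1/2)^(45.6/34.1) + 483·(1/2)^(14.9/34.1)
      = 102.42 + 191.16 + 356.79 ≈ 650.37 mg.

650 mg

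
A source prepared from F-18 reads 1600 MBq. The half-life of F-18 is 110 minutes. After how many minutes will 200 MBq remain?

330 minutes

200/1600 = 1/8, so 3 half-lives have elapsed.
t = 3 × 110 = 330 minutes.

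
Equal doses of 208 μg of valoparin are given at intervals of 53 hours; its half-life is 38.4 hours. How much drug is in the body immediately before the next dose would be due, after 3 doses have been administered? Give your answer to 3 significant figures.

122 μg

The 3 doses were given 159, 106, 53 hours ago.
Total = 208·(1/2)^(159/38.4) + 208·(1/2)^(106/38.4) + 208·(1/2)^(53/38.4)
      = 11.793 + 30.697 + 79.906 ≈ 122.4 μg.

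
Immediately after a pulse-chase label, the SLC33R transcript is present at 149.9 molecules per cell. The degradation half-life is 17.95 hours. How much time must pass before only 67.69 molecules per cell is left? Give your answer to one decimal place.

Fraction remaining = 67.69/149.9 ≈ 0.45157.
n = log₂(149.9/67.69) = ln(2.2145)/ln 2 ≈ 1.147 half-lives.
t = n × t½ = 1.147 × 17.95 ≈ 20.588 hours.

20.6 hours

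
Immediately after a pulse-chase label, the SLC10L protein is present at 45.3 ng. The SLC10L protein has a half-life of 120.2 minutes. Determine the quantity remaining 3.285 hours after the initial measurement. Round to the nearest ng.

15 ng

Convert the elapsed time: 3.285 hours = 197.1 minutes.
Number of half-lives: n = 197.1/120.2 ≈ 1.6398.
Remaining = 45.3 × (1/2)^1.6398 = 45.3 × 0.32091 ≈ 14.537 ng.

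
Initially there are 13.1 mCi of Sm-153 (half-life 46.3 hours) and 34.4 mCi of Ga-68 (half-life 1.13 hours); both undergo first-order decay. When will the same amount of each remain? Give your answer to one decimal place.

Set 13.1·(1/2)^(t/46.3) = 34.4·(1/2)^(t/1.13).
Taking log₂: log₂(13.1/34.4) = t·(1/46.3 − 1/1.13).
log₂(0.38081) = -1.3928; 1/46.3 − 1/1.13 = -0.86336.
t = -1.3928 / -0.86336 ≈ 1.6133 hours.

1.6 hours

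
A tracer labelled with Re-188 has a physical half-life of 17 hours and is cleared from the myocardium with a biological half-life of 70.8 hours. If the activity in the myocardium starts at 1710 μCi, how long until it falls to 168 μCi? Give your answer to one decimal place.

1/t_eff = 1/t_phys + 1/t_biol = 1/17 + 1/70.8 = 0.072948 per hour.
t_eff = 17 × 70.8 / (17 + 70.8) ≈ 13.708 hours.
n = log₂(1710/168) ≈ 3.3475; t = 3.3475 × 13.708 ≈ 45.888 hours.

45.9 hours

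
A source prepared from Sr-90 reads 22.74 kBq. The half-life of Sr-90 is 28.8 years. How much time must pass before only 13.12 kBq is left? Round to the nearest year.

23 years

Fraction remaining = 13.12/22.74 ≈ 0.57696.
n = log₂(22.74/13.12) = ln(1.7332)/ln 2 ≈ 0.79346 half-lives.
t = n × t½ = 0.79346 × 28.8 ≈ 22.852 years.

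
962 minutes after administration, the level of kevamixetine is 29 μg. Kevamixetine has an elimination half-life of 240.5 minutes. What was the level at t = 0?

464 μg

Number of half-lives elapsed: n = 962/240.5 ≈ 4.
A₀ = A × 2^n = 29 × 2^4 = 29 × 16 ≈ 464 μg.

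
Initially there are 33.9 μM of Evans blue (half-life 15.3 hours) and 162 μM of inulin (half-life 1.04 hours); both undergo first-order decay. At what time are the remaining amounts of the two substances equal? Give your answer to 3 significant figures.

Set 33.9·(1/2)^(t/15.3) = 162·(1/2)^(t/1.04).
Taking log₂: log₂(33.9/162) = t·(1/15.3 − 1/1.04).
log₂(0.20926) = -2.2566; 1/15.3 − 1/1.04 = -0.89618.
t = -2.2566 / -0.89618 ≈ 2.5181 hours.

2.52 hours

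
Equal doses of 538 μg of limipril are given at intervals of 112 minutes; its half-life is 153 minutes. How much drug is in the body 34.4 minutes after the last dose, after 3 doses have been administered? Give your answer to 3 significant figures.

The 3 doses were given 258.4, 146.4, 34.4 minutes ago.
Total = 538·(1/2)^(258.4/153) + 538·(1/2)^(146.4/153) + 538·(1/2)^(34.4/153)
      = 166.87 + 277.16 + 460.36 ≈ 904.4 μg.

904 μg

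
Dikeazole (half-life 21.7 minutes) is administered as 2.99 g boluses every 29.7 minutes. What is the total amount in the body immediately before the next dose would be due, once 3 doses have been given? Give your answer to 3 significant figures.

The 3 doses were given 89.1, 59.4, 29.7 minutes ago.
Total = 2.99·(1/2)^(89.1/21.7) + 2.99·(1/2)^(59.4/21.7) + 2.99·(1/2)^(29.7/21.7)
      = 0.17364 + 0.44839 + 1.1579 ≈ 1.7799 g.

1.78 g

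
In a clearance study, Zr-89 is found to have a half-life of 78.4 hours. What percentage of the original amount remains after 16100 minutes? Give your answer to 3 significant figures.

16100 minutes = 268.333 hours.
n = 268.333/78.4 ≈ 3.4226 half-lives.
Fraction remaining = (1/2)^3.4226 ≈ 0.093259, i.e. 9.3259%.

9.33%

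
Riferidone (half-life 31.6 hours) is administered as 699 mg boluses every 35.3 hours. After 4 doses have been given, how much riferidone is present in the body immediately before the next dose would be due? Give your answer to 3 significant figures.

The 4 doses were given 141.2, 105.9, 70.6, 35.3 hours ago.
Total = 699·(1/2)^(141.2/31.6) + 699·(1/2)^(105.9/31.6) + 699·(1/2)^(70.6/31.6) + 699·(1/2)^(35.3/31.6)
      = 31.577 + 68.493 + 148.57 + 322.26 ≈ 570.89 mg.

571 mg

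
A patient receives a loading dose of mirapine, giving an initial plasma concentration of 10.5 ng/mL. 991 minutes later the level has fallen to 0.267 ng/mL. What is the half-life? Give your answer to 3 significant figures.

A/A₀ = 0.267/10.5 ≈ 0.025429.
n = log₂(39.326) ≈ 5.2974 half-lives elapsed in 991 minutes.
t½ = 991/5.2974 ≈ 187.07 minutes.

187 minutes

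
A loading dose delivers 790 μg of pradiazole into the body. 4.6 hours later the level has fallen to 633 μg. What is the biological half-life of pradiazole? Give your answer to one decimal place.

A/A₀ = 633/790 ≈ 0.80127.
n = log₂(1.248) ≈ 0.31965 half-lives elapsed in 4.6 hours.
t½ = 4.6/0.31965 ≈ 14.391 hours.

14.4 hours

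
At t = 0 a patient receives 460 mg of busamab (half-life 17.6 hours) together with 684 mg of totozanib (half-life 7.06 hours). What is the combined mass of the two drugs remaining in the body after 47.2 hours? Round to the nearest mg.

78 mg

busamab: 460 × (1/2)^(47.2/17.6) = 460 × (1/2)^2.6818 ≈ 71.689 mg.
totozanib: 684 × (1/2)^(47.2/7.06) = 684 × (1/2)^6.6856 ≈ 6.6451 mg.
Total = 71.689 + 6.6451 ≈ 78.334 mg.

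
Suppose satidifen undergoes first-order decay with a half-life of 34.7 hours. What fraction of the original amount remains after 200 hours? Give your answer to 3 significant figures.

0.0184

n = 200/34.7 ≈ 5.7637 half-lives.
Fraction remaining = (1/2)^5.7637 ≈ 0.018406.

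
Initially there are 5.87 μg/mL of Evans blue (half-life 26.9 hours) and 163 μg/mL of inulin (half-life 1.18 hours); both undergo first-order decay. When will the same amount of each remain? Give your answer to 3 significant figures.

Set 5.87·(1/2)^(t/26.9) = 163·(1/2)^(t/1.18).
Taking log₂: log₂(5.87/163) = t·(1/26.9 − 1/1.18).
log₂(0.036012) = -4.7954; 1/26.9 − 1/1.18 = -0.81028.
t = -4.7954 / -0.81028 ≈ 5.9181 hours.

5.92 hours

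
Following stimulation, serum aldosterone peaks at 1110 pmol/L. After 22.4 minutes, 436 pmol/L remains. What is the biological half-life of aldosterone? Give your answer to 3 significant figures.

A/A₀ = 436/1110 ≈ 0.39279.
n = log₂(2.5459) ≈ 1.3482 half-lives elapsed in 22.4 minutes.
t½ = 22.4/1.3482 ≈ 16.615 minutes.

16.6 minutes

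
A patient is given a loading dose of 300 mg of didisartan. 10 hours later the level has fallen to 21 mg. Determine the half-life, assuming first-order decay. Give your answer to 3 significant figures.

A/A₀ = 21/300 ≈ 0.07.
n = log₂(14.286) ≈ 3.8365 half-lives elapsed in 10 hours.
t½ = 10/3.8365 ≈ 2.6065 hours.

2.61 hours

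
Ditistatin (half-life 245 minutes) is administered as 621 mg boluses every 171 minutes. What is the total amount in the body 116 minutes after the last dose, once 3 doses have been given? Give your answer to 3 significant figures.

The 3 doses were given 458, 287, 116 minutes ago.
Total = 621·(1/2)^(458/245) + 621·(1/2)^(287/245) + 621·(1/2)^(116/245)
      = 169.96 + 275.71 + 447.26 ≈ 892.94 mg.

893 mg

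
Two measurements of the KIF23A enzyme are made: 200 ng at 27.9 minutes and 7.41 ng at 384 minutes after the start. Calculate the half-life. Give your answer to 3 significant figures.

74.9 minutes

Over Δt = 384 − 27.9 = 356.1 minutes, the level fell by a factor of 200/7.41 ≈ 26.991.
n = log₂(26.991) ≈ 4.7544 half-lives, so t½ = 356.1/4.7544 ≈ 74.899 minutes.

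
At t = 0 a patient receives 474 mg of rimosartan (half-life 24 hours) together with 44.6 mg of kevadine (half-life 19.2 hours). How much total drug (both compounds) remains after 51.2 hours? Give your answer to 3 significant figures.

115 mg

rimosartan: 474 × (1/2)^(51.2/24) = 474 × (1/2)^2.1333 ≈ 108.04 mg.
kevadine: 44.6 × (1/2)^(51.2/19.2) = 44.6 × (1/2)^2.6667 ≈ 7.0241 mg.
Total = 108.04 + 7.0241 ≈ 115.06 mg.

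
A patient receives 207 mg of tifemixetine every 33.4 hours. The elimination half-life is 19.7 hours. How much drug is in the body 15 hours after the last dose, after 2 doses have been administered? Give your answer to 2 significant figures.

160 mg

The 2 doses were given 48.4, 15 hours ago.
Total = 207·(1/2)^(48.4/19.7) + 207·(1/2)^(15/19.7)
      = 37.704 + 122.11 ≈ 159.82 mg.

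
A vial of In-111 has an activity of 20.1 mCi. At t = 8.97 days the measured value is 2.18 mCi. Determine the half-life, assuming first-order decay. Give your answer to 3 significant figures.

2.80 days

A/A₀ = 2.18/20.1 ≈ 0.10846.
n = log₂(9.2202) ≈ 3.2048 half-lives elapsed in 8.97 days.
t½ = 8.97/3.2048 ≈ 2.7989 days.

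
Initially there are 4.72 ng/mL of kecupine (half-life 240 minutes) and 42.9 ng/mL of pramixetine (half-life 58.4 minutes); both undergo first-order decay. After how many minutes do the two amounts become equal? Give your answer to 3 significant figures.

Set 4.72·(1/2)^(t/240) = 42.9·(1/2)^(t/58.4).
Taking log₂: log₂(4.72/42.9) = t·(1/240 − 1/58.4).
log₂(0.11002) = -3.1841; 1/240 − 1/58.4 = -0.012957.
t = -3.1841 / -0.012957 ≈ 245.75 minutes.

246 minutes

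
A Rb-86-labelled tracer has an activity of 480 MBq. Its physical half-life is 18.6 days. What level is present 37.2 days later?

120 MBq

Elapsed time is 2 half-lives (37.2/18.6).
Each half-life halves the amount: 480 × (1/2)^2 = 480/4 = 120 MBq.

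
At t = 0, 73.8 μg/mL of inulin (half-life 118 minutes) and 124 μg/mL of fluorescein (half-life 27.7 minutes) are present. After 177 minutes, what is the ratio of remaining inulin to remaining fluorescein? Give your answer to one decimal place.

17.6

inulin: 73.8 × (1/2)^(177/118) = 73.8 × (1/2)^1.5 ≈ 26.092 μg/mL.
fluorescein: 124 × (1/2)^(177/27.7) = 124 × (1/2)^6.3899 ≈ 1.4787 μg/mL.
Ratio ≈ 26.092 / 1.4787 ≈ 17.646.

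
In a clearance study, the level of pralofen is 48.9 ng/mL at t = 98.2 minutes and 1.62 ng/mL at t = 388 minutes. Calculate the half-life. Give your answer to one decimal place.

Over Δt = 388 − 98.2 = 289.8 minutes, the level fell by a factor of 48.9/1.62 ≈ 30.185.
n = log₂(30.185) ≈ 4.9158 half-lives, so t½ = 289.8/4.9158 ≈ 58.953 minutes.

59.0 minutes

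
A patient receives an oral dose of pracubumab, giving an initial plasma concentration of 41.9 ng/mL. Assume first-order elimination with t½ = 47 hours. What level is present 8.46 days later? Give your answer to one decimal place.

2.1 ng/mL

Convert the elapsed time: 8.46 days = 203.04 hours.
Number of half-lives: n = 203.04/47 ≈ 4.32.
Remaining = 41.9 × (1/2)^4.32 = 41.9 × 0.050067 ≈ 2.0978 ng/mL.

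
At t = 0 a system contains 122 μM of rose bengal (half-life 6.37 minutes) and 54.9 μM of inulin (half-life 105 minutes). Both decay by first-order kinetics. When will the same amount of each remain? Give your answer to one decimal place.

Set 122·(1/2)^(t/6.37) = 54.9·(1/2)^(t/105).
Taking log₂: log₂(122/54.9) = t·(1/6.37 − 1/105).
log₂(2.2222) = 1.152; 1/6.37 − 1/105 = 0.14746.
t = 1.152 / 0.14746 ≈ 7.8122 minutes.

7.8 minutes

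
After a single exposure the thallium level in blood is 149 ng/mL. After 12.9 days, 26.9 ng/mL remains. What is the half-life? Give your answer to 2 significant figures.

A/A₀ = 26.9/149 ≈ 0.18054.
n = log₂(5.539) ≈ 2.4696 half-lives elapsed in 12.9 days.
t½ = 12.9/2.4696 ≈ 5.2234 days.

5.2 days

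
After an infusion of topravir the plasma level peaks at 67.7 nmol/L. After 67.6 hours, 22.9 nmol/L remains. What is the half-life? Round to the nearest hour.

A/A₀ = 22.9/67.7 ≈ 0.33826.
n = log₂(2.9563) ≈ 1.5638 half-lives elapsed in 67.6 hours.
t½ = 67.6/1.5638 ≈ 43.228 hours.

43 hours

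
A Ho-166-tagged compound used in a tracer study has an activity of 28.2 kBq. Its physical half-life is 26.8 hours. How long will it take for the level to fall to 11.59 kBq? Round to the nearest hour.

Fraction remaining = 11.59/28.2 ≈ 0.41099.
n = log₂(28.2/11.59) = ln(2.4331)/ln 2 ≈ 1.2828 half-lives.
t = n × t½ = 1.2828 × 26.8 ≈ 34.379 hours.

34 hours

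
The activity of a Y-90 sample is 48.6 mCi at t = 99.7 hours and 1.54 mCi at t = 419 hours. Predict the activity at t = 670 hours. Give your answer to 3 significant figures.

0.102 mCi

Over Δt = 419 − 99.7 = 319.3 hours, the level fell by a factor of 48.6/1.54 ≈ 31.558.
n = log₂(31.558) ≈ 4.98 half-lives, so t½ = 319.3/4.98 ≈ 64.117 hours.
From t = 419 to t = 670: 1.54 × (1/2)^((670−419)/64.117) ≈ 0.10211 mCi.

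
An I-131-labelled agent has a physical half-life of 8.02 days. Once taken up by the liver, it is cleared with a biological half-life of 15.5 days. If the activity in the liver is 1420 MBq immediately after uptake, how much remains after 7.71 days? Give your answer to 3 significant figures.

1/t_eff = 1/t_phys + 1/t_biol = 1/8.02 + 1/15.5 = 0.1892 per day.
t_eff = 8.02 × 15.5 / (8.02 + 15.5) ≈ 5.2853 days.
Remaining = 1420 × (1/2)^(7.71/5.2853) = 1420 × (1/2)^1.4588 ≈ 516.6 MBq.

517 MBq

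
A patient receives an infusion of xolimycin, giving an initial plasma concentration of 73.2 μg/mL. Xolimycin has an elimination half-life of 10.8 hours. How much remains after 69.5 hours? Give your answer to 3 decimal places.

Number of half-lives: n = 69.5/10.8 ≈ 6.4352.
Remaining = 73.2 × (1/2)^6.4352 = 73.2 × 0.011556 ≈ 0.84592 μg/mL.

0.846 μg/mL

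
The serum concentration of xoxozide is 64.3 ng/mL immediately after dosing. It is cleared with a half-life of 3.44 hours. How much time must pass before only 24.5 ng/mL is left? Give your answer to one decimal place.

4.8 hours

Fraction remaining = 24.5/64.3 ≈ 0.38103.
n = log₂(64.3/24.5) = ln(2.6245)/ln 2 ≈ 1.392 half-lives.
t = n × t½ = 1.392 × 3.44 ≈ 4.7886 hours.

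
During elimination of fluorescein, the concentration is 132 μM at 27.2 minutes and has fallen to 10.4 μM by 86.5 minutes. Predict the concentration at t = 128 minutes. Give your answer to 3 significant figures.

1.76 μM

Over Δt = 86.5 − 27.2 = 59.3 minutes, the level fell by a factor of 132/10.4 ≈ 12.692.
n = log₂(12.692) ≈ 3.6659 half-lives, so t½ = 59.3/3.6659 ≈ 16.176 minutes.
From t = 86.5 to t = 128: 10.4 × (1/2)^((128−86.5)/16.176) ≈ 1.7569 μM.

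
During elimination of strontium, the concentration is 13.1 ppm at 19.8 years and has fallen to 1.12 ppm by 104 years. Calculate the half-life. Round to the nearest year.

24 years

Over Δt = 104 − 19.8 = 84.2 years, the level fell by a factor of 13.1/1.12 ≈ 11.696.
n = log₂(11.696) ≈ 3.548 half-lives, so t½ = 84.2/3.548 ≈ 23.732 years.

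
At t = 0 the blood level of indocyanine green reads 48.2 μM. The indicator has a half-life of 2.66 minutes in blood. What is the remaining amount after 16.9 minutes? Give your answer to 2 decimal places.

Number of half-lives: n = 16.9/2.66 ≈ 6.3534.
Remaining = 48.2 × (1/2)^6.3534 = 48.2 × 0.01223 ≈ 0.58951 μM.

0.59 μM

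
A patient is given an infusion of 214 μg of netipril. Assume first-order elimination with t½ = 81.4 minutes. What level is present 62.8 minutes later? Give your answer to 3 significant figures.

125 μg

Number of half-lives: n = 62.8/81.4 ≈ 0.7715.
Remaining = 214 × (1/2)^0.7715 = 214 × 0.58581 ≈ 125.36 μg.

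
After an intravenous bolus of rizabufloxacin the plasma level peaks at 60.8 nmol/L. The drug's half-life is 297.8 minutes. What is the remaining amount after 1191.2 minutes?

Elapsed time is 4 half-lives (1191.2/297.8).
Each half-life halves the amount: 60.8 × (1/2)^4 = 60.8/16 = 3.8 nmol/L.

3.8 nmol/L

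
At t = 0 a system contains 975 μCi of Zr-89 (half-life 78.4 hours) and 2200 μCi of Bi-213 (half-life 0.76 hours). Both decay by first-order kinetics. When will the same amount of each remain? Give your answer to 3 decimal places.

Set 975·(1/2)^(t/78.4) = 2200·(1/2)^(t/0.76).
Taking log₂: log₂(975/2200) = t·(1/78.4 − 1/0.76).
log₂(0.44318) = -1.174; 1/78.4 − 1/0.76 = -1.303.
t = -1.174 / -1.303 ≈ 0.901 hours.

0.901 hours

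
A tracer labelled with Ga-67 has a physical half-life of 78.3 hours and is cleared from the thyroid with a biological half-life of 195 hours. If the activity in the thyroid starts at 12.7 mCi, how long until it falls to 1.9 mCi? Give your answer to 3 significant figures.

153 hours

1/t_eff = 1/t_phys + 1/t_biol = 1/78.3 + 1/195 = 0.0179 per hour.
t_eff = 78.3 × 195 / (78.3 + 195) ≈ 55.867 hours.
n = log₂(12.7/1.9) ≈ 2.7408; t = 2.7408 × 55.867 ≈ 153.12 hours.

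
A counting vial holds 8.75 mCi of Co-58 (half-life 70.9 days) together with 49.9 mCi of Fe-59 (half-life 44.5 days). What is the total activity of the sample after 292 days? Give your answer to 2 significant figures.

Co-58: 8.75 × (1/2)^(292/70.9) = 8.75 × (1/2)^4.1185 ≈ 0.50376 mCi.
Fe-59: 49.9 × (1/2)^(292/44.5) = 49.9 × (1/2)^6.5618 ≈ 0.52821 mCi.
Total = 0.50376 + 0.52821 ≈ 1.032 mCi.

1.0 mCi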